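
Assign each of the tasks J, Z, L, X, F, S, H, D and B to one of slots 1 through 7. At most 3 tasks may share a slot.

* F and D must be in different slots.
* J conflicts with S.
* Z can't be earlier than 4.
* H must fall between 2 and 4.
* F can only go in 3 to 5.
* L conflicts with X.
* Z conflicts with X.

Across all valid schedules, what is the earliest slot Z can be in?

Z is available from 4.
Z at 4 is achievable: L -> 1; B -> 3; F -> 3; S -> 2; Z -> 4; X -> 2; J -> 1; D -> 1; H -> 2.

4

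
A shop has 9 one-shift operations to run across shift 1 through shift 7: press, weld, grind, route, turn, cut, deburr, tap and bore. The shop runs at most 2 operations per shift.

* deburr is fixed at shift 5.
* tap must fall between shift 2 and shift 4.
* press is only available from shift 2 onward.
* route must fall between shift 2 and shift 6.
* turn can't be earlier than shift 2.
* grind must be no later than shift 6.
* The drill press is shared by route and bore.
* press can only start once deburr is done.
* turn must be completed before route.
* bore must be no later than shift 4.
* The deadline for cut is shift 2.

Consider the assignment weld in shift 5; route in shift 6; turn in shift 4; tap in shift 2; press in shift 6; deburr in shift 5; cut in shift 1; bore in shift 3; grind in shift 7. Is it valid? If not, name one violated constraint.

route must fall between shift 2 and shift 6 — holds.
turn must be completed before route — holds.
The drill press is shared by route and bore — holds.
press is only available from shift 2 onward — holds.
bore must be no later than shift 4 — holds.
The deadline for cut is shift 2 — holds.
turn can't be earlier than shift 2 — holds.
The shop runs at most 2 operations per shift — holds.
tap must fall between shift 2 and shift 4 — holds.
deburr is fixed at shift 5 — holds.
grind must be no later than shift 6 — violated.
press can only start once deburr is done — holds.

No. grind must be no later than shift 6 is not satisfied.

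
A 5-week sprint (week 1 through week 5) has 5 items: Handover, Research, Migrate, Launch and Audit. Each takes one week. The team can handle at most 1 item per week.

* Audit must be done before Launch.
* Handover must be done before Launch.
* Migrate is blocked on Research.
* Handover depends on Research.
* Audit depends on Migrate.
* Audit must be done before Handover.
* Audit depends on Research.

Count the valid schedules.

Enumerating: Migrate=week 2, Audit=week 3, Handover=week 4, Research=week 1, Launch=week 5.

1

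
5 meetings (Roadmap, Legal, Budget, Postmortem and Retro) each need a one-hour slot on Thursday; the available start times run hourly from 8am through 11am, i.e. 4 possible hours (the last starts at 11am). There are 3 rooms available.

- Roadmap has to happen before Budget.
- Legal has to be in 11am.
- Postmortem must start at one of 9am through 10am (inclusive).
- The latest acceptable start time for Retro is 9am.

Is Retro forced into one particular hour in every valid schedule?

No

Retro can be 8am (e.g. Retro -> 8am; Budget -> 9am; Legal -> 11am; Roadmap -> 8am; Postmortem -> 9am) or 9am (e.g. Legal in 11am, Budget in 9am, Postmortem in 9am, Retro in 9am, Roadmap in 8am).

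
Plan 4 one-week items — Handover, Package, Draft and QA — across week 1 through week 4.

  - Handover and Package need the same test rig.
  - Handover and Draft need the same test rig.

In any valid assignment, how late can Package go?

Package at week 4 is achievable: Handover=week 1, Package=week 4, QA=week 1, Draft=week 2.

week 4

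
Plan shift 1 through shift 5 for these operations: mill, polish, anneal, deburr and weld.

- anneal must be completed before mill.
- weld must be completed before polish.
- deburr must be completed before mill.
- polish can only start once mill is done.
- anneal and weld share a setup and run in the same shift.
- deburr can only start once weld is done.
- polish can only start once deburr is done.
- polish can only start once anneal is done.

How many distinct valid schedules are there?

5

Splitting on mill: it can be shift 3 (2), shift 4 (3). Listing each branch's schedules as (polish, anneal, deburr, weld) by shift number:
mill=shift 3: (4,1,2,1) (5,1,2,1) — 2.
mill=shift 4: (5,1,2,1) (5,1,3,1) (5,2,3,2) — 3.
Summing: 2 + 3 = 5.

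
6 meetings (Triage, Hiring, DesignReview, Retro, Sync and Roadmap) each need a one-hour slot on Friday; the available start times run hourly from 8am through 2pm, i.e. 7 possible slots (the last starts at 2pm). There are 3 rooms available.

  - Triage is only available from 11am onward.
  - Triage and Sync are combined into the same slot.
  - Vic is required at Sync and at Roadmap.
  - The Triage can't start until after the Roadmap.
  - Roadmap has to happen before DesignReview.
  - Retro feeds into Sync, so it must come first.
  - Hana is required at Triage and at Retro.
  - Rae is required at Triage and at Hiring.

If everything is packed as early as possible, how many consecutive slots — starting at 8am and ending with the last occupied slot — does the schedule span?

4

The precedence chain requires at least 2 distinct slots.
With at most 3 per slot and 6 meetings, at least 2 slots are needed.
Triage can't be placed before 11am — that is slot 4 counting from 8am — so the schedule must run through at least 4 slots.
4 works (last occupied slot: 11am): for example Roadmap in 8am, Triage in 11am, Hiring in 8am, Retro in 8am, Sync in 11am, DesignReview in 9am.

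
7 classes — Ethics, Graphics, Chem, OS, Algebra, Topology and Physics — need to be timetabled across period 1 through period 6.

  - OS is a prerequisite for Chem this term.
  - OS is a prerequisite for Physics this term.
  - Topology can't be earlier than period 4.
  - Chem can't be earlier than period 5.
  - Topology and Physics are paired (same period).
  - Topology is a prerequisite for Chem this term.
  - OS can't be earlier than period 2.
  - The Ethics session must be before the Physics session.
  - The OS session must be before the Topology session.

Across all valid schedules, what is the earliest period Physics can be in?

Physics must be in the same period as Topology, which can't be before period 4, so Physics is at least period 4; Physics must be in the same period as Topology, which can't be after period 5, so Physics is at most period 5.
Physics at period 4 is achievable: OS -> period 2, Ethics -> period 1, Algebra -> period 1, Physics -> period 4, Chem -> period 5, Graphics -> period 1, Topology -> period 4.

period 4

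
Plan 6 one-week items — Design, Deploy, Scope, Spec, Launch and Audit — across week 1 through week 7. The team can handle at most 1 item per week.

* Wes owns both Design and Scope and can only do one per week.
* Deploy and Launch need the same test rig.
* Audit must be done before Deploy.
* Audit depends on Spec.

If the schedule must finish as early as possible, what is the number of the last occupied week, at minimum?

week 6

The precedence chain requires at least 3 distinct weeks.
With at most 1 per week and 6 work items, at least 6 weeks are needed.
6 works (last occupied week: week 6): for example Launch -> week 6; Spec -> week 1; Scope -> week 5; Deploy -> week 3; Audit -> week 2; Design -> week 4.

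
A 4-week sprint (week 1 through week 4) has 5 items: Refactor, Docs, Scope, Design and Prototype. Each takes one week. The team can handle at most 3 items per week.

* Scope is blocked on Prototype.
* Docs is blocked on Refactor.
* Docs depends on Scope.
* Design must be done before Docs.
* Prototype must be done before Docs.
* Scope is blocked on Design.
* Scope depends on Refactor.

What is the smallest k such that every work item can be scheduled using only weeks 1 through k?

The precedence chain requires at least 3 distinct weeks.
With at most 3 per week and 5 work items, at least 2 weeks are needed.
3 works (last occupied week: week 3): for example Docs in week 3; Scope in week 2; Refactor in week 1; Prototype in week 1; Design in week 1.

3 weeks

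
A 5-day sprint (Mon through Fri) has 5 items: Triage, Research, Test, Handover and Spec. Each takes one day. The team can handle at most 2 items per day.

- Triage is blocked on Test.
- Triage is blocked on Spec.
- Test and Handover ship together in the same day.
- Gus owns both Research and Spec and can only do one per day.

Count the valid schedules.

Splitting on Triage: it can be Wed (6), Thu (18), Fri (36). Listing each branch's schedules as (Research, Test, Handover, Spec):
Triage=Wed: (Wed,Mon,Mon,Tue) (Wed,Tue,Tue,Mon) (Thu,Mon,Mon,Tue) (Thu,Tue,Tue,Mon) (Fri,Mon,Mon,Tue) (Fri,Tue,Tue,Mon) — 6.
Triage=Thu: (Mon,Tue,Tue,Wed) (Mon,Wed,Wed,Tue) (Tue,Mon,Mon,Wed) (Tue,Wed,Wed,Mon) (Wed,Mon,Mon,Tue) (Wed,Tue,Tue,Mon) (Thu,Mon,Mon,Tue) (Thu,Mon,Mon,Wed) (Thu,Tue,Tue,Mon) (Thu,Tue,Tue,Wed) (Thu,Wed,Wed,Mon) (Thu,Wed,Wed,Tue) (Fri,Mon,Mon,Tue) (Fri,Mon,Mon,Wed) (Fri,Tue,Tue,Mon) (Fri,Tue,Tue,Wed) (Fri,Wed,Wed,Mon) (Fri,Wed,Wed,Tue) — 18.
Triage=Fri: (Mon,Tue,Tue,Wed) (Mon,Tue,Tue,Thu) (Mon,Wed,Wed,Tue) (Mon,Wed,Wed,Thu) (Mon,Thu,Thu,Tue) (Mon,Thu,Thu,Wed) (Tue,Mon,Mon,Wed) (Tue,Mon,Mon,Thu) (Tue,Wed,Wed,Mon) (Tue,Wed,Wed,Thu) (Tue,Thu,Thu,Mon) (Tue,Thu,Thu,Wed) (Wed,Mon,Mon,Tue) (Wed,Mon,Mon,Thu) (Wed,Tue,Tue,Mon) (Wed,Tue,Tue,Thu) (Wed,Thu,Thu,Mon) (Wed,Thu,Thu,Tue) (Thu,Mon,Mon,Tue) (Thu,Mon,Mon,Wed) (Thu,Tue,Tue,Mon) (Thu,Tue,Tue,Wed) (Thu,Wed,Wed,Mon) (Thu,Wed,Wed,Tue) (Fri,Mon,Mon,Tue) (Fri,Mon,Mon,Wed) (Fri,Mon,Mon,Thu) (Fri,Tue,Tue,Mon) (Fri,Tue,Tue,Wed) (Fri,Tue,Tue,Thu) (Fri,Wed,Wed,Mon) (Fri,Wed,Wed,Tue) (Fri,Wed,Wed,Thu) (Fri,Thu,Thu,Mon) (Fri,Thu,Thu,Tue) (Fri,Thu,Thu,Wed) — 36.
Summing: 6 + 18 + 36 = 60.

60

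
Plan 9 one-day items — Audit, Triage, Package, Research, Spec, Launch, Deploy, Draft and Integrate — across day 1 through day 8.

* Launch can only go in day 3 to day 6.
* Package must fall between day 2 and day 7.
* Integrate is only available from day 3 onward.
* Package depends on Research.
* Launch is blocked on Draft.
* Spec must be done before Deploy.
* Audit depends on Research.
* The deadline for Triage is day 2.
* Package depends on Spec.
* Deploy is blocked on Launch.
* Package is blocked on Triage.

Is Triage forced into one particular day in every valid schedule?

No

Triage can be day 1 (e.g. Draft -> day 1; Deploy -> day 4; Triage -> day 1; Audit -> day 2; Spec -> day 1; Package -> day 2; Integrate -> day 3; Research -> day 1; Launch -> day 3) or day 2 (e.g. Launch in day 3; Research in day 1; Integrate in day 3; Package in day 3; Spec in day 1; Deploy in day 4; Audit in day 2; Draft in day 1; Triage in day 2).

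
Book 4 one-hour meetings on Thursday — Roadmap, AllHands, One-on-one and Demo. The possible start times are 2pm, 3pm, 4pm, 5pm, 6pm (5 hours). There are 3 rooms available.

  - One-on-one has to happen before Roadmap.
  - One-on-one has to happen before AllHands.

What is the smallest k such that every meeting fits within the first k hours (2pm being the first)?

The precedence chain requires at least 2 distinct hours.
With at most 3 per hour and 4 meetings, at least 2 hours are needed.
2 works (last occupied hour: 3pm): for example Demo in 2pm; One-on-one in 2pm; AllHands in 3pm; Roadmap in 3pm.

2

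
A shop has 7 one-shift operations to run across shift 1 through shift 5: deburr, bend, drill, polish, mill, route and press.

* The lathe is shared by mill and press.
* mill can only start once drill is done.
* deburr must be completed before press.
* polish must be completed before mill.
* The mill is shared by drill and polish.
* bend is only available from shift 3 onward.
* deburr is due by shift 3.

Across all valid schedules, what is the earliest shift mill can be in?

Precedence pushes mill to at least shift 2.
mill at shift 3 is achievable: polish=shift 2, mill=shift 3, bend=shift 3, deburr=shift 1, route=shift 1, drill=shift 1, press=shift 2.
Nothing earlier works — the conflict constraints rule out every shift before shift 3.

shift 3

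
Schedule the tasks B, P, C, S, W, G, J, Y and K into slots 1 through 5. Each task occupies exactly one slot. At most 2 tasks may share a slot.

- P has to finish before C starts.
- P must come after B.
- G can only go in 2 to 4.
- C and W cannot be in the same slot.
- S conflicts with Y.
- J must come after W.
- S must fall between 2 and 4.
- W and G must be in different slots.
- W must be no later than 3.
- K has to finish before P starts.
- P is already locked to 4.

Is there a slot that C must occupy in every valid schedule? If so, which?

5

Precedence pushes C to at least 5.
So C is pinned to 5.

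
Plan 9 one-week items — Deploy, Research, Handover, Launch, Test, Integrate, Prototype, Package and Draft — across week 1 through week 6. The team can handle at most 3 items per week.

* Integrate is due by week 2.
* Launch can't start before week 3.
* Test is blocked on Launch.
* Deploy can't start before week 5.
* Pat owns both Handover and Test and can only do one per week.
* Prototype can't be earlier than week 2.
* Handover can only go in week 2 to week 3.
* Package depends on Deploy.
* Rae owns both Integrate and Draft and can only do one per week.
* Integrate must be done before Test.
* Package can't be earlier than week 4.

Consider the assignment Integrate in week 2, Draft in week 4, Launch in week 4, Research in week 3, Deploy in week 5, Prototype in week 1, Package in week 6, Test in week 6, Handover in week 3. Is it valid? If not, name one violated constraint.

Handover can only go in week 2 to week 3 — holds.
Pat owns both Handover and Test and can only do one per week — holds.
Integrate is due by week 2 — holds.
Package can't be earlier than week 4 — holds.
Prototype can't be earlier than week 2 — violated.
The team can handle at most 3 items per week — holds.
Deploy can't start before week 5 — holds.
Package depends on Deploy — holds.
Integrate must be done before Test — holds.
Rae owns both Integrate and Draft and can only do one per week — holds.
Test is blocked on Launch — holds.
Launch can't start before week 3 — holds.

No — it violates: Prototype can't be earlier than week 2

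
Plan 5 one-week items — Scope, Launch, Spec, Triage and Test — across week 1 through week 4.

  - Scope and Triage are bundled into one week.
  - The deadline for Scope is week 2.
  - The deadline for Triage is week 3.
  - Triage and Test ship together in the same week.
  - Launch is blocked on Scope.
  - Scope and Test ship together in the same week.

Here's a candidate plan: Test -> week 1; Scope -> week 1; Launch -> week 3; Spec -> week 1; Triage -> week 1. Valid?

Yes

Scope and Triage are bundled into one week — holds.
Launch is blocked on Scope — holds.
Scope and Test ship together in the same week — holds.
The deadline for Scope is week 2 — holds.
The deadline for Triage is week 3 — holds.
Triage and Test ship together in the same week — holds.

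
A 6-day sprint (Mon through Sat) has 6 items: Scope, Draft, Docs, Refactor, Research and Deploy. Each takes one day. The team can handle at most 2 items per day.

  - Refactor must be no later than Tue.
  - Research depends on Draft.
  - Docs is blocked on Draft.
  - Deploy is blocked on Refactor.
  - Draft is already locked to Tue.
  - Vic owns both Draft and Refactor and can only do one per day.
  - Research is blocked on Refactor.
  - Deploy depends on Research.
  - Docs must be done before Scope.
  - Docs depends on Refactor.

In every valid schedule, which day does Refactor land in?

Refactor's window is Mon–Tue.
Draft is fixed at Tue, and Refactor can't share a day with Draft.
So Refactor must be Mon.

Mon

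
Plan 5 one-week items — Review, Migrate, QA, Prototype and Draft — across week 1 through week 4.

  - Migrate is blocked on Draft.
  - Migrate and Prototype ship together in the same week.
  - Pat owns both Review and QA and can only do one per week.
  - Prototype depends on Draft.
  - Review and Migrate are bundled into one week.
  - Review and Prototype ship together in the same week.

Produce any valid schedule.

Migrate=week 2; Prototype=week 2; QA=week 1; Draft=week 1; Review=week 2

Checking: Draft(week 1) before Migrate(week 2); Draft(week 1) before Prototype(week 2); Review(week 2) != QA(week 1); Review = Prototype = week 2; Migrate = Prototype = week 2; Review = Migrate = week 2.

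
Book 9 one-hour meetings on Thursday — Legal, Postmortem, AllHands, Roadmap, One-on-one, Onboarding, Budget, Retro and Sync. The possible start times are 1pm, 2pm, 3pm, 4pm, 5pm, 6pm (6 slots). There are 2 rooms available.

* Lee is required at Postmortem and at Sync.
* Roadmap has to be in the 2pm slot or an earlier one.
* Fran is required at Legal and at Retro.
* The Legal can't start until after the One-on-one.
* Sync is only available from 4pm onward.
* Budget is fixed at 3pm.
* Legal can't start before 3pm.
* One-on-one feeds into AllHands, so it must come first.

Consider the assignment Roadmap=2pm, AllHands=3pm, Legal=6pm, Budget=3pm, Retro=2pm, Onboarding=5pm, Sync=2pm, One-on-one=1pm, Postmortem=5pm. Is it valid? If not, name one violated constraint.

Roadmap has to be in the 2pm slot or an earlier one — holds.
Sync is only available from 4pm onward — violated.
One-on-one feeds into AllHands, so it must come first — holds.
Lee is required at Postmortem and at Sync — holds.
Legal can't start before 3pm — holds.
Budget is fixed at 3pm — holds.
The Legal can't start until after the One-on-one — holds.
Fran is required at Legal and at Retro — holds.
There are 2 rooms available — violated.

Invalid. Sync is only available from 4pm onward.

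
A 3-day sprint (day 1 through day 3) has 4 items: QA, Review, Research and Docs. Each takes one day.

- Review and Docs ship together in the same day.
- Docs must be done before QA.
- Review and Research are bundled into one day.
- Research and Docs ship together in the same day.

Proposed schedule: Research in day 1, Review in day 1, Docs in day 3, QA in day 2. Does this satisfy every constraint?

No. Research and Docs ship together in the same day is not satisfied.

Docs must be done before QA — violated.
Review and Research are bundled into one day — holds.
Review and Docs ship together in the same day — violated.
Research and Docs ship together in the same day — violated.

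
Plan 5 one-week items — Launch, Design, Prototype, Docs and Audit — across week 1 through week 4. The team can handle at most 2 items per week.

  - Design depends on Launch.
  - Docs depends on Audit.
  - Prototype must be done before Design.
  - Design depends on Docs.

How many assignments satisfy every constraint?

23

Splitting on Launch: it can be week 1 (8), week 2 (8), week 3 (7). Listing each branch's schedules as (Design, Prototype, Docs, Audit) by week number:
Launch=week 1: (3,2,2,1) (4,1,3,2) (4,2,2,1) (4,2,3,1) (4,2,3,2) (4,3,2,1) (4,3,3,1) (4,3,3,2) — 8.
Launch=week 2: (3,1,2,1) (4,1,2,1) (4,1,3,1) (4,1,3,2) (4,2,3,1) (4,3,2,1) (4,3,3,1) (4,3,3,2) — 8.
Launch=week 3: (4,1,2,1) (4,1,3,1) (4,1,3,2) (4,2,2,1) (4,2,3,1) (4,2,3,2) (4,3,2,1) — 7.
Summing: 8 + 8 + 7 = 23.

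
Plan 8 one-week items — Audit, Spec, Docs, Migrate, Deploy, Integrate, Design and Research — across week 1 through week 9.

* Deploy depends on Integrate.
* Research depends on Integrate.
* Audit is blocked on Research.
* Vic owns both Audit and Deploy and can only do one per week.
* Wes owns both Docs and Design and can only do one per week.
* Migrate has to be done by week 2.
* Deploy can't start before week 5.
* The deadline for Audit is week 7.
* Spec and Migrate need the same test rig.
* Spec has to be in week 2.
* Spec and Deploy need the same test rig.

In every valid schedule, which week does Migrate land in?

week 1

Migrate's window is week 1–week 2.
Spec is fixed at week 2, and Migrate can't share a week with Spec.
So Migrate must be week 1.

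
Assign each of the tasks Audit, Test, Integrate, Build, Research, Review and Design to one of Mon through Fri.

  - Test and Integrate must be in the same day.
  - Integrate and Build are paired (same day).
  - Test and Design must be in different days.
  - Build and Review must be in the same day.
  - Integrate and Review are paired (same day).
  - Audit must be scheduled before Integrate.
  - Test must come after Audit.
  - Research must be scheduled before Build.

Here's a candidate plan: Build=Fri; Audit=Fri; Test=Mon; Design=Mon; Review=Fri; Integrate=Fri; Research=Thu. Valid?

No. Test must come after Audit is not satisfied.

Audit must be scheduled before Integrate — violated.
Test and Integrate must be in the same day — violated.
Integrate and Build are paired (same day) — holds.
Build and Review must be in the same day — holds.
Research must be scheduled before Build — holds.
Integrate and Review are paired (same day) — holds.
Test must come after Audit — violated.
Test and Design must be in different days — violated.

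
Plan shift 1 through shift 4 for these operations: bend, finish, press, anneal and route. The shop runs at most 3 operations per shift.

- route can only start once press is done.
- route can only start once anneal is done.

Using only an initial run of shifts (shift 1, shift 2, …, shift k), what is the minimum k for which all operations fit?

2 shifts

The precedence chain requires at least 2 distinct shifts.
With at most 3 per shift and 5 operations, at least 2 shifts are needed.
2 works (last occupied shift: shift 2): for example anneal -> shift 1; finish -> shift 2; bend -> shift 1; press -> shift 1; route -> shift 2.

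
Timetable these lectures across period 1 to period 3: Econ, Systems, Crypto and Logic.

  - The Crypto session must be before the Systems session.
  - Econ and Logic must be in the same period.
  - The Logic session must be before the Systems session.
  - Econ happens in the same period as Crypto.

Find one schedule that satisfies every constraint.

Crypto -> period 1, Econ -> period 1, Logic -> period 1, Systems -> period 2

Checking: Logic(period 1) before Systems(period 2); Crypto(period 1) before Systems(period 2); Econ = Logic = period 1; Econ = Crypto = period 1.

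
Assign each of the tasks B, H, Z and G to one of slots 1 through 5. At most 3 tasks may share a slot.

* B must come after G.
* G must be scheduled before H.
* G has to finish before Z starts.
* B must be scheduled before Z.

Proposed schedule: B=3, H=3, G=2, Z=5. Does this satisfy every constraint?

B must come after G — holds.
B must be scheduled before Z — holds.
G must be scheduled before H — holds.
At most 3 tasks may share a slot — holds.
G has to finish before Z starts — holds.

Yes, all constraints hold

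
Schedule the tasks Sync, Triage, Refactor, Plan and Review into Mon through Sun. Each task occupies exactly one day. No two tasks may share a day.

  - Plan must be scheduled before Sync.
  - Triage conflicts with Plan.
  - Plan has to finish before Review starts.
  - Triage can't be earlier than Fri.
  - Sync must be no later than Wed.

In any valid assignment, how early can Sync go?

Precedence pushes Sync to at least Tue; Sync's own window allows nothing later than Wed.
Sync at Tue is achievable: Plan in Mon, Review in Wed, Refactor in Thu, Sync in Tue, Triage in Fri.

Tue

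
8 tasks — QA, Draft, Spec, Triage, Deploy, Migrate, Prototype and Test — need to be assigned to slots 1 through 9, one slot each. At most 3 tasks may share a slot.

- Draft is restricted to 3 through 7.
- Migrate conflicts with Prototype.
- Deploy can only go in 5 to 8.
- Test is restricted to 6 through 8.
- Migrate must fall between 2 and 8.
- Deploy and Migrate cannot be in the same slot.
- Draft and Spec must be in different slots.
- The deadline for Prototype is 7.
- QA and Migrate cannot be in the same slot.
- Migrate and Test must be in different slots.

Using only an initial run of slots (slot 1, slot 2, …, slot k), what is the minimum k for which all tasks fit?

6 slots

With at most 3 per slot and 8 tasks, at least 3 slots are needed.
Test can't be placed before 6, so the schedule must run through at least slot 6.
6 works (last occupied slot: 6): for example Test=6, Prototype=3, Deploy=5, Migrate=2, QA=1, Draft=3, Triage=1, Spec=1.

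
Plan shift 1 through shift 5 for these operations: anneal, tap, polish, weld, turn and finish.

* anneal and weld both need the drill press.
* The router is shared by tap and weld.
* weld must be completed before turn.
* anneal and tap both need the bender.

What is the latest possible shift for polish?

shift 5

polish at shift 5 is achievable: tap -> shift 3, polish -> shift 5, weld -> shift 1, turn -> shift 2, finish -> shift 1, anneal -> shift 2.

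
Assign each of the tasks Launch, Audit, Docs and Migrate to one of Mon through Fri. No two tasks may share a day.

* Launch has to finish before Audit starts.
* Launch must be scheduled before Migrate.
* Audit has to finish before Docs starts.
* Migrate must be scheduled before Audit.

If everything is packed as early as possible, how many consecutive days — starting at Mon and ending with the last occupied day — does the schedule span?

4 days

The precedence chain requires at least 4 distinct days.
With at most 1 per day and 4 tasks, at least 4 days are needed.
4 works (last occupied day: Thu): for example Audit=Wed, Launch=Mon, Migrate=Tue, Docs=Thu.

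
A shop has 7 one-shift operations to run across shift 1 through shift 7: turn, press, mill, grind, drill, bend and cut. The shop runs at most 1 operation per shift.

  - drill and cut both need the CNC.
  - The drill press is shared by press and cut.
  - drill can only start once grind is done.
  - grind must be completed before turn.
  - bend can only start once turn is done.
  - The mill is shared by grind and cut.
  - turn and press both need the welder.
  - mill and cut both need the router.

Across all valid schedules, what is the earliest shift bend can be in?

shift 3

Precedence pushes bend to at least shift 3.
bend at shift 3 is achievable: grind -> shift 1, mill -> shift 6, turn -> shift 2, drill -> shift 4, press -> shift 5, cut -> shift 7, bend -> shift 3.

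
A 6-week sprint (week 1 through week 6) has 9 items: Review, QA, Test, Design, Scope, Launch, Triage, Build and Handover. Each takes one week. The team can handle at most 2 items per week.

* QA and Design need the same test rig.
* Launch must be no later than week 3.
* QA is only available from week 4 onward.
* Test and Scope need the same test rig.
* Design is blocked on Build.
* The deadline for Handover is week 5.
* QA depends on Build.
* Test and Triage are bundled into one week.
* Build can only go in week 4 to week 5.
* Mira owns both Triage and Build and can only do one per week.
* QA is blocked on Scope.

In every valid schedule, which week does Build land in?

week 4

Build is available from week 4; Build's own window allows nothing later than week 5.
So Build is pinned to week 4.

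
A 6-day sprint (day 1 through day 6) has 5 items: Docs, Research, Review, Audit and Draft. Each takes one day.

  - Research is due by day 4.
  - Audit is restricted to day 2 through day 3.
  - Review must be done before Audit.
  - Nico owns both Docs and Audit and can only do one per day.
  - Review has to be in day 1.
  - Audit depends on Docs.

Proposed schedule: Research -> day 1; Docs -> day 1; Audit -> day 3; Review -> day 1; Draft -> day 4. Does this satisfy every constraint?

Audit is restricted to day 2 through day 3 — holds.
Review has to be in day 1 — holds.
Review must be done before Audit — holds.
Nico owns both Docs and Audit and can only do one per day — holds.
Research is due by day 4 — holds.
Audit depends on Docs — holds.

Yes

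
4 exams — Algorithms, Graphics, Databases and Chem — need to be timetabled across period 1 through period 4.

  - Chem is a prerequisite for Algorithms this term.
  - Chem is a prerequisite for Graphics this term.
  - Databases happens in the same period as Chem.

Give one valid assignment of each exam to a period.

Chem=period 1; Graphics=period 2; Databases=period 1; Algorithms=period 2

Checking: Chem(period 1) before Graphics(period 2); Chem(period 1) before Algorithms(period 2); Databases = Chem = period 1.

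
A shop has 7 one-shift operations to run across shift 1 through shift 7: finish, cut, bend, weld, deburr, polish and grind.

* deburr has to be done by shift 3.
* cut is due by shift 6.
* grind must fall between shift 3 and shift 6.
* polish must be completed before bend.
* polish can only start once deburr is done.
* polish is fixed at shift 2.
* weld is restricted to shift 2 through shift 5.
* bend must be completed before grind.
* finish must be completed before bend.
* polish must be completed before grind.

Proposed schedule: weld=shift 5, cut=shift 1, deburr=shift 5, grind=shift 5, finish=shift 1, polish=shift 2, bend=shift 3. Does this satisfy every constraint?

polish can only start once deburr is done — violated.
polish must be completed before bend — holds.
polish must be completed before grind — holds.
weld is restricted to shift 2 through shift 5 — holds.
cut is due by shift 6 — holds.
finish must be completed before bend — holds.
bend must be completed before grind — holds.
grind must fall between shift 3 and shift 6 — holds.
polish is fixed at shift 2 — holds.
deburr has to be done by shift 3 — violated.

No — it violates: deburr has to be done by shift 3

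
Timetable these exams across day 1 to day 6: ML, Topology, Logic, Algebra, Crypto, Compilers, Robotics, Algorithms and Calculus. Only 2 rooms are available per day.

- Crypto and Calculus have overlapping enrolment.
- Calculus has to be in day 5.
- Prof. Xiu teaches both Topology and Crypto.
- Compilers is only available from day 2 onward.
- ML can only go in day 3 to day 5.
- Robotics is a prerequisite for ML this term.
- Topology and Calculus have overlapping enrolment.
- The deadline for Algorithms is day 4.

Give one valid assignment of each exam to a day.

Crypto -> day 4; Compilers -> day 2; Calculus -> day 5; Robotics -> day 1; Algebra -> day 4; Logic -> day 3; Topology -> day 2; ML -> day 3; Algorithms -> day 1

Checking: Robotics(day 1) before ML(day 3); Crypto(day 4) != Calculus(day 5); Topology(day 2) != Crypto(day 4); Topology(day 2) != Calculus(day 5); Calculus=day 5 in [day 5,day 5]; Algorithms=day 1 in [day 1,day 4]; Compilers=day 2 in [day 2,day 6]; ML=day 3 in [day 3,day 5]; max 2 per day (cap 2).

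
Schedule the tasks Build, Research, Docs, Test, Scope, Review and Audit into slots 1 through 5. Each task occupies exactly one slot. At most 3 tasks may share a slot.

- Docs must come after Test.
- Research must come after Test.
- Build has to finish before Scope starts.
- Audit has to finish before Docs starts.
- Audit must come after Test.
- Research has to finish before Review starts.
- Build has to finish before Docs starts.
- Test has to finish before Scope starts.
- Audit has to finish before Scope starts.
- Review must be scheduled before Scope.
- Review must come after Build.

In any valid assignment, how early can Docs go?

3

Precedence pushes Docs to at least 3.
Docs at 3 is achievable: Build in 1, Test in 1, Docs in 3, Review in 3, Scope in 4, Audit in 2, Research in 2.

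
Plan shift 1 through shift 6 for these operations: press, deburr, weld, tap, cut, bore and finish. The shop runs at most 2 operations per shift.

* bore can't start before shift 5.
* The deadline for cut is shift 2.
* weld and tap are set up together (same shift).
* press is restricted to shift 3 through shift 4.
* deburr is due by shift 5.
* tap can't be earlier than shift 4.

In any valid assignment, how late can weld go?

Weld must be in the same shift as tap, which can't be before shift 4, so weld is at least shift 4.
weld at shift 6 is achievable: tap in shift 6; press in shift 3; weld in shift 6; cut in shift 1; deburr in shift 1; finish in shift 2; bore in shift 5.

shift 6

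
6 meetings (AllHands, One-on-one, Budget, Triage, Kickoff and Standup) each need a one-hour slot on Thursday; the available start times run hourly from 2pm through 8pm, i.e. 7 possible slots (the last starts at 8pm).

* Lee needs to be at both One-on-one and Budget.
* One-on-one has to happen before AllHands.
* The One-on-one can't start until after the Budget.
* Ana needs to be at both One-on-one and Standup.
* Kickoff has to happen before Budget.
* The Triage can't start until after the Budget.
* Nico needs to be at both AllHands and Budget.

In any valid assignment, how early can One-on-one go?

4pm

Precedence pushes One-on-one to at least 4pm; downstream work caps One-on-one at 7pm.
One-on-one at 4pm is achievable: Budget -> 3pm, Standup -> 2pm, One-on-one -> 4pm, Kickoff -> 2pm, AllHands -> 5pm, Triage -> 4pm.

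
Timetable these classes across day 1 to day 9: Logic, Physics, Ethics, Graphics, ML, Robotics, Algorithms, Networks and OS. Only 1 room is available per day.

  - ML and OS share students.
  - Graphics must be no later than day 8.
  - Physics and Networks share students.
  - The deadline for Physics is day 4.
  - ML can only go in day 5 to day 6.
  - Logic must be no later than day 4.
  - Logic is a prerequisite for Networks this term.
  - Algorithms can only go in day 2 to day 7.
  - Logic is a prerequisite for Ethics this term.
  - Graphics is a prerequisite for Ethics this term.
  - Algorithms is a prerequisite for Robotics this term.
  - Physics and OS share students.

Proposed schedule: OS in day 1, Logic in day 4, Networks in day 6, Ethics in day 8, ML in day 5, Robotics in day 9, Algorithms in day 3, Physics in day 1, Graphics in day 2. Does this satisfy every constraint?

No — it violates: Physics and OS share students

Only 1 room is available per day — violated.
Graphics must be no later than day 8 — holds.
Logic must be no later than day 4 — holds.
Graphics is a prerequisite for Ethics this term — holds.
Algorithms can only go in day 2 to day 7 — holds.
ML and OS share students — holds.
ML can only go in day 5 to day 6 — holds.
Physics and OS share students — violated.
Algorithms is a prerequisite for Robotics this term — holds.
Physics and Networks share students — holds.
Logic is a prerequisite for Ethics this term — holds.
The deadline for Physics is day 4 — holds.
Logic is a prerequisite for Networks this term — holds.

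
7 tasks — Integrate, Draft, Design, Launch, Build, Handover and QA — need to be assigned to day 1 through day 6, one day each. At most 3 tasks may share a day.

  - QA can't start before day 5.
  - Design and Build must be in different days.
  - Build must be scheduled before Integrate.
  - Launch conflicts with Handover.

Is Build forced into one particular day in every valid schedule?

Build can be day 1 (e.g. Draft -> day 1, QA -> day 5, Design -> day 2, Build -> day 1, Integrate -> day 2, Handover -> day 2, Launch -> day 1) or day 2 (e.g. Handover -> day 2; Integrate -> day 3; Launch -> day 1; Design -> day 1; Build -> day 2; Draft -> day 1; QA -> day 5).

No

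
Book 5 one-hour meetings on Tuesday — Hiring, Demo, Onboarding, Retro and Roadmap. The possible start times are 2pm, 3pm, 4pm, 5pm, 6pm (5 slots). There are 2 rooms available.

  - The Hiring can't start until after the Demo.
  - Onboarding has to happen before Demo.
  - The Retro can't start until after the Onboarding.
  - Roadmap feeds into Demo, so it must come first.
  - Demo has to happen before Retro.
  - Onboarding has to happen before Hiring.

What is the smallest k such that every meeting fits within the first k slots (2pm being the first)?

The precedence chain requires at least 3 distinct slots.
With at most 2 per slot and 5 meetings, at least 3 slots are needed.
3 works (last occupied slot: 4pm): for example Onboarding in 2pm; Retro in 4pm; Hiring in 4pm; Demo in 3pm; Roadmap in 2pm.

3 slots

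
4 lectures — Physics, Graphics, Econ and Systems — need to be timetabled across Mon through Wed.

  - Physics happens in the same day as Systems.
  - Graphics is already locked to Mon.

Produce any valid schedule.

Econ in Mon; Graphics in Mon; Physics in Mon; Systems in Mon

Checking: Physics = Systems = Mon; Graphics=Mon in [Mon,Mon].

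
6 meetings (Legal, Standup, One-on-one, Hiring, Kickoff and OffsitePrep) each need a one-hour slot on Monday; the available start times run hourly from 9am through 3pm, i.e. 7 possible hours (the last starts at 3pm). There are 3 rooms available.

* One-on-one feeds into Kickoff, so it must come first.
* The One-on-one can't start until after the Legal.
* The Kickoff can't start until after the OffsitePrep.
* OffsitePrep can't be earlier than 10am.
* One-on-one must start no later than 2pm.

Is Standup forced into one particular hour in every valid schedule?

Standup can be 9am (e.g. OffsitePrep in 10am; Legal in 9am; Kickoff in 11am; Standup in 9am; One-on-one in 10am; Hiring in 9am) or 10am (e.g. Standup=10am, Hiring=9am, Kickoff=11am, One-on-one=10am, OffsitePrep=10am, Legal=9am).

No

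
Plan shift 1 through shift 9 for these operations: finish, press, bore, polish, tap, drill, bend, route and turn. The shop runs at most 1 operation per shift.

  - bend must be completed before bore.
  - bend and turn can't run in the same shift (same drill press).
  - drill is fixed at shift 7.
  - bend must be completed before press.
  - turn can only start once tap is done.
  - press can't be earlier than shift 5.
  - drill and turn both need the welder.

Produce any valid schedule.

press=shift 5, tap=shift 3, bore=shift 2, bend=shift 1, route=shift 9, drill=shift 7, polish=shift 8, turn=shift 4, finish=shift 6

Checking: bend(shift 1) before press(shift 5); tap(shift 3) before turn(shift 4); bend(shift 1) before bore(shift 2); bend(shift 1) != turn(shift 4); drill(shift 7) != turn(shift 4); press=shift 5 in [shift 5,shift 9]; drill=shift 7 in [shift 7,shift 7]; max 1 per shift (cap 1).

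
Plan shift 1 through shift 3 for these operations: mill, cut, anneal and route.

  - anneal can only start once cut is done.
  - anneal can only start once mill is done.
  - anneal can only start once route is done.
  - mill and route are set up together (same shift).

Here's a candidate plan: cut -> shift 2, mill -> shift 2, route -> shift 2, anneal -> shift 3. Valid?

Yes

anneal can only start once cut is done — holds.
anneal can only start once route is done — holds.
mill and route are set up together (same shift) — holds.
anneal can only start once mill is done — holds.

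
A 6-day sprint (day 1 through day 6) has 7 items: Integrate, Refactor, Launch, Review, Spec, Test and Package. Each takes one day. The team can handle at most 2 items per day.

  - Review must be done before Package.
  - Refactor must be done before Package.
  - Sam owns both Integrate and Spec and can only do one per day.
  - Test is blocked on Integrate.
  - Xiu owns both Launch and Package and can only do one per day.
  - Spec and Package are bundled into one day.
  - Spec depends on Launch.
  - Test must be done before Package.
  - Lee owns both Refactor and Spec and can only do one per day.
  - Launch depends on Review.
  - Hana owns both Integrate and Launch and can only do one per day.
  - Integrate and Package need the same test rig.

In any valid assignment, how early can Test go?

day 2

Precedence pushes Test to at least day 2; downstream work caps Test at day 5.
Test at day 2 is achievable: Launch=day 2, Refactor=day 3, Package=day 4, Review=day 1, Test=day 2, Spec=day 4, Integrate=day 1.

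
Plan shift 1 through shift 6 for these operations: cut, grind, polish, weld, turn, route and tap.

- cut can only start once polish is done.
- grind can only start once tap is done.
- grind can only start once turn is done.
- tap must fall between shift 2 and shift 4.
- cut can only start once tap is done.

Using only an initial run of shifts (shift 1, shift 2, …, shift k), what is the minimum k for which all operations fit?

3

The precedence chain requires at least 2 distinct shifts.
Propagating the time windows through the other constraints, cut can't land before shift 3, so the schedule must run through at least shift 3.
3 works (last occupied shift: shift 3): for example weld=shift 1, route=shift 1, grind=shift 3, tap=shift 2, turn=shift 1, polish=shift 1, cut=shift 3.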